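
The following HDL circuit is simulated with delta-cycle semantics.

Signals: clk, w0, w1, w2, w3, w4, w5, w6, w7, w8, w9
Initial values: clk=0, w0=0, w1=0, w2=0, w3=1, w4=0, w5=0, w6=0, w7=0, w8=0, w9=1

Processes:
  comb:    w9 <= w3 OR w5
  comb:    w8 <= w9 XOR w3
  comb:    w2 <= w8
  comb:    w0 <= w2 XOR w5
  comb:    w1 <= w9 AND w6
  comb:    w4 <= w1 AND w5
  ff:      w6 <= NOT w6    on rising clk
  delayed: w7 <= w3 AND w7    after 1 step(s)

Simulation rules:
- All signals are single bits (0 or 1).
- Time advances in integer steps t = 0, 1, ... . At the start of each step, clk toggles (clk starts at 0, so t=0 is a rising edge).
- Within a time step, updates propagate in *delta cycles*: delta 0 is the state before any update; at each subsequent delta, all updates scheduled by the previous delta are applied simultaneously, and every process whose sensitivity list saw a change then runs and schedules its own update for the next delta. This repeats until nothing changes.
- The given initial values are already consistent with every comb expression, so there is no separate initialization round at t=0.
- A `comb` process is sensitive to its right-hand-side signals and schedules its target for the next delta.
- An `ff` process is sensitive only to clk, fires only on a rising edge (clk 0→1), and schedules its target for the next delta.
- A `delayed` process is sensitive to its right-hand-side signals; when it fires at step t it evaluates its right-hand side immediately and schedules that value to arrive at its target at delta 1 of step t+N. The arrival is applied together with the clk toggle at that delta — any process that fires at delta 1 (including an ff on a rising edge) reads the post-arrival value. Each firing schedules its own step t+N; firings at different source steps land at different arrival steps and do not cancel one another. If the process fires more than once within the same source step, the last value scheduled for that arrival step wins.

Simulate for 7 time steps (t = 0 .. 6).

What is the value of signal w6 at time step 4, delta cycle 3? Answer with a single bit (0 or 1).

t=0 Δ0: w3=1 w0=0 w8=0 w7=0 clk=0 w2=0 w1=0 w9=1 w6=0 w5=0 w4=0
  Δ1: clk:0→1
  Δ2: w6:0→1
  Δ3: w1:0→1
  (3Δ to stable)
t=1 Δ0: w3=1 w0=0 w8=0 w7=0 clk=1 w2=0 w1=1 w9=1 w6=1 w5=0 w4=0
  Δ1: clk:1→0
  (1Δ to stable)
t=2 Δ0: w3=1 w0=0 w8=0 w7=0 clk=0 w2=0 w1=1 w9=1 w6=1 w5=0 w4=0
  Δ1: clk:0→1
  Δ2: w6:1→0
  Δ3: w1:1→0
  (3Δ to stable)
t=3 Δ0: w3=1 w0=0 w8=0 w7=0 clk=1 w2=0 w1=0 w9=1 w6=0 w5=0 w4=0
  Δ1: clk:1→0
  (1Δ to stable)
t=4 Δ0: w3=1 w0=0 w8=0 w7=0 clk=0 w2=0 w1=0 w9=1 w6=0 w5=0 w4=0
  Δ1: clk:0→1
  Δ2: w6:0→1
  Δ3: w1:0→1
  (3Δ to stable)
t=5 Δ0: w3=1 w0=0 w8=0 w7=0 clk=1 w2=0 w1=1 w9=1 w6=1 w5=0 w4=0
  Δ1: clk:1→0
  (1Δ to stable)
t=6 Δ0: w3=1 w0=0 w8=0 w7=0 clk=0 w2=0 w1=1 w9=1 w6=1 w5=0 w4=0
  Δ1: clk:0→1
  Δ2: w6:1→0
  Δ3: w1:1→0
  (3Δ to stable)

1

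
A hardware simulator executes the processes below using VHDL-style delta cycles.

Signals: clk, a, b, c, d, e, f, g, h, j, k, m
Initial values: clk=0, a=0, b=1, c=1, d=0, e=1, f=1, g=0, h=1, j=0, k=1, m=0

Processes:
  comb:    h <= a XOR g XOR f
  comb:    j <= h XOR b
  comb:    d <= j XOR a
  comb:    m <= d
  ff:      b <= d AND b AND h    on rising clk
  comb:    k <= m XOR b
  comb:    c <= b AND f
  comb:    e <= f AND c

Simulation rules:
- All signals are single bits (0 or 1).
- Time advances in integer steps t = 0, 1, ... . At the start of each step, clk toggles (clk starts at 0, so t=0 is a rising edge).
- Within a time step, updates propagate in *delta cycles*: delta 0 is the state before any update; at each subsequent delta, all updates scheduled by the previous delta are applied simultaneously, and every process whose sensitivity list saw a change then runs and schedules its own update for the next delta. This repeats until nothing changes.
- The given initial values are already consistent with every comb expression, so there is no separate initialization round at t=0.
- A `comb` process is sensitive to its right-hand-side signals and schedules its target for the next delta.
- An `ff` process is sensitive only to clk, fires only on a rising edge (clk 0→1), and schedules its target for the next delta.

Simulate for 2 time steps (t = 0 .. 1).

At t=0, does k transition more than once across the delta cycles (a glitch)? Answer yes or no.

t=0 Δ0: c=1 d=0 m=0 g=0 f=1 k=1 e=1 j=0 h=1 b=1 clk=0 a=0
  Δ1: clk:0→1
  Δ2: b:1→0
  Δ3: c:1→0, k:1→0, j:0→1
  Δ4: d:0→1, e:1→0
  Δ5: m:0→1
  Δ6: k:0→1
  (6Δ to stable)
t=1 Δ0: c=0 d=1 m=1 g=0 f=1 k=1 e=0 j=1 h=1 b=0 clk=1 a=0
  Δ1: clk:1→0
  (1Δ to stable)

yes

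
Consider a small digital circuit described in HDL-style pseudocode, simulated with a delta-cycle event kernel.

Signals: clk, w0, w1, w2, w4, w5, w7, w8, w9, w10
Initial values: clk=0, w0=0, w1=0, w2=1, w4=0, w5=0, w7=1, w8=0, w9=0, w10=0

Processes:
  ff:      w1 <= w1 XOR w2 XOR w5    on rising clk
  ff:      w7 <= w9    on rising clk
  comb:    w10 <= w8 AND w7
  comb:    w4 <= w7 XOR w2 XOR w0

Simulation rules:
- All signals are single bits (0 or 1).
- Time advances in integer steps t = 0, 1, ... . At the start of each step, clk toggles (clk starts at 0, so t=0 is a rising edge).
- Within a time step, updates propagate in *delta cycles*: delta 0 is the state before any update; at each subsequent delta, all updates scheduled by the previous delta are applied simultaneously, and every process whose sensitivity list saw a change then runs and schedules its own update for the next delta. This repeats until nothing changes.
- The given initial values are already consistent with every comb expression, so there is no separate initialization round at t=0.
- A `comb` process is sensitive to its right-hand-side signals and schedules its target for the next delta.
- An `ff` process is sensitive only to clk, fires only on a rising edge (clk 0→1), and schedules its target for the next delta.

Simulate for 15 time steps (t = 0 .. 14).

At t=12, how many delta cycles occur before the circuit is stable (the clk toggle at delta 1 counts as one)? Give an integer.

[bits: w8,w7,w2,clk,w5,w0,w1,w9,w10,w4]
t=0: Δ0=0110000000 Δ1=0111000000 Δ2=0011001000 Δ3=0011001001 | 3Δ
t=1: Δ0=0011001001 Δ1=0010001001 | 1Δ
t=2: Δ0=0010001001 Δ1=0011001001 Δ2=0011000001 | 2Δ
t=3: Δ0=0011000001 Δ1=0010000001 | 1Δ
t=4: Δ0=0010000001 Δ1=0011000001 Δ2=0011001001 | 2Δ
t=5: Δ0=0011001001 Δ1=0010001001 | 1Δ
t=6: Δ0=0010001001 Δ1=0011001001 Δ2=0011000001 | 2Δ
t=7: Δ0=0011000001 Δ1=0010000001 | 1Δ
t=8: Δ0=0010000001 Δ1=0011000001 Δ2=0011001001 | 2Δ
t=9: Δ0=0011001001 Δ1=0010001001 | 1Δ
t=10: Δ0=0010001001 Δ1=0011001001 Δ2=0011000001 | 2Δ
t=11: Δ0=0011000001 Δ1=0010000001 | 1Δ
t=12: Δ0=0010000001 Δ1=0011000001 Δ2=0011001001 | 2Δ
t=13: Δ0=0011001001 Δ1=0010001001 | 1Δ
t=14: Δ0=0010001001 Δ1=0011001001 Δ2=0011000001 | 2Δ

2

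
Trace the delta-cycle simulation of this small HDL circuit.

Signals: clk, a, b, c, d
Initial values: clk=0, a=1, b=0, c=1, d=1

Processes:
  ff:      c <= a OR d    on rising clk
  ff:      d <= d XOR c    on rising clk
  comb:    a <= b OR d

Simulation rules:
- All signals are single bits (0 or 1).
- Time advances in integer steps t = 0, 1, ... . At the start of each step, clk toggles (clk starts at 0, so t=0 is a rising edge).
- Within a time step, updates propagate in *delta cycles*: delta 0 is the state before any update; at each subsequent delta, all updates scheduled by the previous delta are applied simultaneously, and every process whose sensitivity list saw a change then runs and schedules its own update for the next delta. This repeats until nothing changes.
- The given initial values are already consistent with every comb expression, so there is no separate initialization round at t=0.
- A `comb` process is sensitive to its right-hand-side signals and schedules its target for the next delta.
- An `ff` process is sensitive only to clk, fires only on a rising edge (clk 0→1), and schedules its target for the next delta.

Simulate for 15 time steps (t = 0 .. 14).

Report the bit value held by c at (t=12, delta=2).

1

t0.Δ0 a=1 c=1 b=0 clk=0 d=1
t0.Δ1 a=1 c=1 b=0 clk=1 d=1
t0.Δ2 a=1 c=1 b=0 clk=1 d=0
t0.Δ3 a=0 c=1 b=0 clk=1 d=0
t1.Δ0 a=0 c=1 b=0 clk=1 d=0
t1.Δ1 a=0 c=1 b=0 clk=0 d=0
t2.Δ0 a=0 c=1 b=0 clk=0 d=0
t2.Δ1 a=0 c=1 b=0 clk=1 d=0
t2.Δ2 a=0 c=0 b=0 clk=1 d=1
t2.Δ3 a=1 c=0 b=0 clk=1 d=1
t3.Δ0 a=1 c=0 b=0 clk=1 d=1
t3.Δ1 a=1 c=0 b=0 clk=0 d=1
t4.Δ0 a=1 c=0 b=0 clk=0 d=1
t4.Δ1 a=1 c=0 b=0 clk=1 d=1
t4.Δ2 a=1 c=1 b=0 clk=1 d=1
t5.Δ0 a=1 c=1 b=0 clk=1 d=1
t5.Δ1 a=1 c=1 b=0 clk=0 d=1
t6.Δ0 a=1 c=1 b=0 clk=0 d=1
t6.Δ1 a=1 c=1 b=0 clk=1 d=1
t6.Δ2 a=1 c=1 b=0 clk=1 d=0
t6.Δ3 a=0 c=1 b=0 clk=1 d=0
t7.Δ0 a=0 c=1 b=0 clk=1 d=0
t7.Δ1 a=0 c=1 b=0 clk=0 d=0
t8.Δ0 a=0 c=1 b=0 clk=0 d=0
t8.Δ1 a=0 c=1 b=0 clk=1 d=0
t8.Δ2 a=0 c=0 b=0 clk=1 d=1
t8.Δ3 a=1 c=0 b=0 clk=1 d=1
t9.Δ0 a=1 c=0 b=0 clk=1 d=1
t9.Δ1 a=1 c=0 b=0 clk=0 d=1
t10.Δ0 a=1 c=0 b=0 clk=0 d=1
t10.Δ1 a=1 c=0 b=0 clk=1 d=1
t10.Δ2 a=1 c=1 b=0 clk=1 d=1
t11.Δ0 a=1 c=1 b=0 clk=1 d=1
t11.Δ1 a=1 c=1 b=0 clk=0 d=1
t12.Δ0 a=1 c=1 b=0 clk=0 d=1
t12.Δ1 a=1 c=1 b=0 clk=1 d=1
t12.Δ2 a=1 c=1 b=0 clk=1 d=0
t12.Δ3 a=0 c=1 b=0 clk=1 d=0
t13.Δ0 a=0 c=1 b=0 clk=1 d=0
t13.Δ1 a=0 c=1 b=0 clk=0 d=0
t14.Δ0 a=0 c=1 b=0 clk=0 d=0
t14.Δ1 a=0 c=1 b=0 clk=1 d=0
t14.Δ2 a=0 c=0 b=0 clk=1 d=1
t14.Δ3 a=1 c=0 b=0 clk=1 d=1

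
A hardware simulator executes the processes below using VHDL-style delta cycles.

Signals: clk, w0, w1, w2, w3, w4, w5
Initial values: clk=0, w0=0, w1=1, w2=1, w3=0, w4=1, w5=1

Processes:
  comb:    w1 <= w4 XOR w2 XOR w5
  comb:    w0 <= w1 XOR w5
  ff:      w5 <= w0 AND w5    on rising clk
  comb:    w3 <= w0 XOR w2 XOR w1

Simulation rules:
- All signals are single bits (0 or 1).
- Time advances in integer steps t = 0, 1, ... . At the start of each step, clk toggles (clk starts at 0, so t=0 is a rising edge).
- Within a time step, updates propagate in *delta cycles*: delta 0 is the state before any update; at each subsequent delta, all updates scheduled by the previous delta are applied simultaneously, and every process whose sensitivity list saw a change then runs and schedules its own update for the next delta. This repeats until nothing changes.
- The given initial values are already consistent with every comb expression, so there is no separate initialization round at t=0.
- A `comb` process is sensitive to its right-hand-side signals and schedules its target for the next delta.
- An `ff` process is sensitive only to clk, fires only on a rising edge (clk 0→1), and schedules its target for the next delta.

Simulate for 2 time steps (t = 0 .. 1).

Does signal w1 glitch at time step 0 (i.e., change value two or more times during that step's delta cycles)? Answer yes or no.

no

t=0 Δ0: w5=1 w3=0 clk=0 w0=0 w1=1 w2=1 w4=1
  Δ1: clk:0→1
  Δ2: w5:1→0
  Δ3: w0:0→1, w1:1→0
  Δ4: w0:1→0
  Δ5: w3:0→1
  (5Δ to stable)
t=1 Δ0: w5=0 w3=1 clk=1 w0=0 w1=0 w2=1 w4=1
  Δ1: clk:1→0
  (1Δ to stable)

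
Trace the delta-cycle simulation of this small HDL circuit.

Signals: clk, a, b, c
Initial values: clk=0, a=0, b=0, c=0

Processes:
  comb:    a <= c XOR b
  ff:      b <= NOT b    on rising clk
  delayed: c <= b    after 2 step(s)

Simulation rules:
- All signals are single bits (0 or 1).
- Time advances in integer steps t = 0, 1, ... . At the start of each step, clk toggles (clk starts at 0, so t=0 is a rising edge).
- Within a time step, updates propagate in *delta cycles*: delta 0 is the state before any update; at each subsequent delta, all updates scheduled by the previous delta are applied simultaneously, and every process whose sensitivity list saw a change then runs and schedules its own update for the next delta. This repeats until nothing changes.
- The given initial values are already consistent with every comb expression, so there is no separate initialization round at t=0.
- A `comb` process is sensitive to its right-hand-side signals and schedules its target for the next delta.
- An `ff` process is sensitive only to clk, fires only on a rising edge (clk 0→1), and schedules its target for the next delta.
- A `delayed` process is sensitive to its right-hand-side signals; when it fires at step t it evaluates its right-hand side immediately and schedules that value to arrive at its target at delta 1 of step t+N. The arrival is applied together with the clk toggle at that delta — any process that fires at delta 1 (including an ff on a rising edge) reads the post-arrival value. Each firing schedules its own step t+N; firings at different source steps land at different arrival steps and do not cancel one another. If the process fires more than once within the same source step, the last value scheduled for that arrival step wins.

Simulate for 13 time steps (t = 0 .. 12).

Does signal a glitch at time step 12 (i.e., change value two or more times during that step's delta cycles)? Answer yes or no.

yes

t=0 Δ0: a=0 b=0 c=0 clk=0
  Δ1: clk:0→1
  Δ2: b:0→1
  Δ3: a:0→1
  (3Δ to stable)
t=1 Δ0: a=1 b=1 c=0 clk=1
  Δ1: clk:1→0
  (1Δ to stable)
t=2 Δ0: a=1 b=1 c=0 clk=0
  Δ1: c:0→1, clk:0→1
  Δ2: a:1→0, b:1→0
  Δ3: a:0→1
  (3Δ to stable)
t=3 Δ0: a=1 b=0 c=1 clk=1
  Δ1: clk:1→0
  (1Δ to stable)
t=4 Δ0: a=1 b=0 c=1 clk=0
  Δ1: c:1→0, clk:0→1
  Δ2: a:1→0, b:0→1
  Δ3: a:0→1
  (3Δ to stable)
t=5 Δ0: a=1 b=1 c=0 clk=1
  Δ1: clk:1→0
  (1Δ to stable)
t=6 Δ0: a=1 b=1 c=0 clk=0
  Δ1: c:0→1, clk:0→1
  Δ2: a:1→0, b:1→0
  Δ3: a:0→1
  (3Δ to stable)
t=7 Δ0: a=1 b=0 c=1 clk=1
  Δ1: clk:1→0
  (1Δ to stable)
t=8 Δ0: a=1 b=0 c=1 clk=0
  Δ1: c:1→0, clk:0→1
  Δ2: a:1→0, b:0→1
  Δ3: a:0→1
  (3Δ to stable)
t=9 Δ0: a=1 b=1 c=0 clk=1
  Δ1: clk:1→0
  (1Δ to stable)
t=10 Δ0: a=1 b=1 c=0 clk=0
  Δ1: c:0→1, clk:0→1
  Δ2: a:1→0, b:1→0
  Δ3: a:0→1
  (3Δ to stable)
t=11 Δ0: a=1 b=0 c=1 clk=1
  Δ1: clk:1→0
  (1Δ to stable)
t=12 Δ0: a=1 b=0 c=1 clk=0
  Δ1: c:1→0, clk:0→1
  Δ2: a:1→0, b:0→1
  Δ3: a:0→1
  (3Δ to stable)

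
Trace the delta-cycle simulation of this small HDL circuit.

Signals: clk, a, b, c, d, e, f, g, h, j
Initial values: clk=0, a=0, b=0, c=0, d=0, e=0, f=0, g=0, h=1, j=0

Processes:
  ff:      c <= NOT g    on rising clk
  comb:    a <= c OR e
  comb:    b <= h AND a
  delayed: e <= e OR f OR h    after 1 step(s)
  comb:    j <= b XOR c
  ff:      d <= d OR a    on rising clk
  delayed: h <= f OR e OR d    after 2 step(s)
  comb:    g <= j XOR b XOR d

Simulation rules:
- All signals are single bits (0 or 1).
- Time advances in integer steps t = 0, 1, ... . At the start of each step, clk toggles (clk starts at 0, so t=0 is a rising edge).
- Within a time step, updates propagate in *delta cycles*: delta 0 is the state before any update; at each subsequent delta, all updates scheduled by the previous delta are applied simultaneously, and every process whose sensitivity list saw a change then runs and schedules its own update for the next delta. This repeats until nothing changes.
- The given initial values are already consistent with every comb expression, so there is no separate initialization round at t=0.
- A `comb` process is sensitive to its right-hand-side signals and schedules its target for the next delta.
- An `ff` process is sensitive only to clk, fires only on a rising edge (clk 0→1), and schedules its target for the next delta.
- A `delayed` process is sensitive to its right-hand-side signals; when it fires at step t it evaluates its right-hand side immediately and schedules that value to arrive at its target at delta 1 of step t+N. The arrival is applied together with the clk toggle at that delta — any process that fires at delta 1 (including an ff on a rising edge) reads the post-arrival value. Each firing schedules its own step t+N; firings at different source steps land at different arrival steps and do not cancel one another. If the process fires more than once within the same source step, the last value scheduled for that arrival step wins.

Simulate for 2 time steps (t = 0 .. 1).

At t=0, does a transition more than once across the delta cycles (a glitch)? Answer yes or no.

no

t0.Δ0 j=0 h=1 a=0 clk=0 g=0 d=0 b=0 e=0 f=0 c=0
t0.Δ1 j=0 h=1 a=0 clk=1 g=0 d=0 b=0 e=0 f=0 c=0
t0.Δ2 j=0 h=1 a=0 clk=1 g=0 d=0 b=0 e=0 f=0 c=1
t0.Δ3 j=1 h=1 a=1 clk=1 g=0 d=0 b=0 e=0 f=0 c=1
t0.Δ4 j=1 h=1 a=1 clk=1 g=1 d=0 b=1 e=0 f=0 c=1
t0.Δ5 j=0 h=1 a=1 clk=1 g=0 d=0 b=1 e=0 f=0 c=1
t0.Δ6 j=0 h=1 a=1 clk=1 g=1 d=0 b=1 e=0 f=0 c=1
t1.Δ0 j=0 h=1 a=1 clk=1 g=1 d=0 b=1 e=0 f=0 c=1
t1.Δ1 j=0 h=1 a=1 clk=0 g=1 d=0 b=1 e=0 f=0 c=1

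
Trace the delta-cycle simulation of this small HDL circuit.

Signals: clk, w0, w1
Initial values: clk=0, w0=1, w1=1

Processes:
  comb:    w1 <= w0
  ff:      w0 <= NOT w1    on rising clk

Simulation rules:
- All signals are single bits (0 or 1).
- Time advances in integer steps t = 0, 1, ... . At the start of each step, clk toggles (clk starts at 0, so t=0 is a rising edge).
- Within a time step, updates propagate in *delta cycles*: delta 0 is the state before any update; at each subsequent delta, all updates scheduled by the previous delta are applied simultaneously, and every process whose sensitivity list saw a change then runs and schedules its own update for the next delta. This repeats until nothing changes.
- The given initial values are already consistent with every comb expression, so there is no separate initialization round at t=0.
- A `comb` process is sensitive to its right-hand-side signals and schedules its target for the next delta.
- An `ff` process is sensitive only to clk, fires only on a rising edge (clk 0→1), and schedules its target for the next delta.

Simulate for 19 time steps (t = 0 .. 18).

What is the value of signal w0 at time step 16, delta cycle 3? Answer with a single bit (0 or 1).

0

t0.Δ0 clk=0 w0=1 w1=1
t0.Δ1 clk=1 w0=1 w1=1
t0.Δ2 clk=1 w0=0 w1=1
t0.Δ3 clk=1 w0=0 w1=0
t1.Δ0 clk=1 w0=0 w1=0
t1.Δ1 clk=0 w0=0 w1=0
t2.Δ0 clk=0 w0=0 w1=0
t2.Δ1 clk=1 w0=0 w1=0
t2.Δ2 clk=1 w0=1 w1=0
t2.Δ3 clk=1 w0=1 w1=1
t3.Δ0 clk=1 w0=1 w1=1
t3.Δ1 clk=0 w0=1 w1=1
t4.Δ0 clk=0 w0=1 w1=1
t4.Δ1 clk=1 w0=1 w1=1
t4.Δ2 clk=1 w0=0 w1=1
t4.Δ3 clk=1 w0=0 w1=0
t5.Δ0 clk=1 w0=0 w1=0
t5.Δ1 clk=0 w0=0 w1=0
t6.Δ0 clk=0 w0=0 w1=0
t6.Δ1 clk=1 w0=0 w1=0
t6.Δ2 clk=1 w0=1 w1=0
t6.Δ3 clk=1 w0=1 w1=1
t7.Δ0 clk=1 w0=1 w1=1
t7.Δ1 clk=0 w0=1 w1=1
t8.Δ0 clk=0 w0=1 w1=1
t8.Δ1 clk=1 w0=1 w1=1
t8.Δ2 clk=1 w0=0 w1=1
t8.Δ3 clk=1 w0=0 w1=0
t9.Δ0 clk=1 w0=0 w1=0
t9.Δ1 clk=0 w0=0 w1=0
t10.Δ0 clk=0 w0=0 w1=0
t10.Δ1 clk=1 w0=0 w1=0
t10.Δ2 clk=1 w0=1 w1=0
t10.Δ3 clk=1 w0=1 w1=1
t11.Δ0 clk=1 w0=1 w1=1
t11.Δ1 clk=0 w0=1 w1=1
t12.Δ0 clk=0 w0=1 w1=1
t12.Δ1 clk=1 w0=1 w1=1
t12.Δ2 clk=1 w0=0 w1=1
t12.Δ3 clk=1 w0=0 w1=0
t13.Δ0 clk=1 w0=0 w1=0
t13.Δ1 clk=0 w0=0 w1=0
t14.Δ0 clk=0 w0=0 w1=0
t14.Δ1 clk=1 w0=0 w1=0
t14.Δ2 clk=1 w0=1 w1=0
t14.Δ3 clk=1 w0=1 w1=1
t15.Δ0 clk=1 w0=1 w1=1
t15.Δ1 clk=0 w0=1 w1=1
t16.Δ0 clk=0 w0=1 w1=1
t16.Δ1 clk=1 w0=1 w1=1
t16.Δ2 clk=1 w0=0 w1=1
t16.Δ3 clk=1 w0=0 w1=0
t17.Δ0 clk=1 w0=0 w1=0
t17.Δ1 clk=0 w0=0 w1=0
t18.Δ0 clk=0 w0=0 w1=0
t18.Δ1 clk=1 w0=0 w1=0
t18.Δ2 clk=1 w0=1 w1=0
t18.Δ3 clk=1 w0=1 w1=1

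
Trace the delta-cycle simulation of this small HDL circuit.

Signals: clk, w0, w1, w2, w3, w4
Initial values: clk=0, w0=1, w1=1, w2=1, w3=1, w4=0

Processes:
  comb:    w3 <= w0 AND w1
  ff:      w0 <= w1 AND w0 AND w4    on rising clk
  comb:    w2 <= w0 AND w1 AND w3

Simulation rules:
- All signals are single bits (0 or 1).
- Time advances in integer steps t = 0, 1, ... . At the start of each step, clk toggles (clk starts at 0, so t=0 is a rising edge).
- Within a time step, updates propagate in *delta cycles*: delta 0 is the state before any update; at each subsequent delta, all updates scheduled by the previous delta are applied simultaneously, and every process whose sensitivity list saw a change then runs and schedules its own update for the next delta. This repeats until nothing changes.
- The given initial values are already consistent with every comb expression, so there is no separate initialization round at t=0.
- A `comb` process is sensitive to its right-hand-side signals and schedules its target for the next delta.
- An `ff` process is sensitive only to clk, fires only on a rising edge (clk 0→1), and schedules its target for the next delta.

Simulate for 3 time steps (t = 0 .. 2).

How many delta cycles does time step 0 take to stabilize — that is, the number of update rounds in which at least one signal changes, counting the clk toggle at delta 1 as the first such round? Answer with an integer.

3

t=0 Δ0: w4=0 w3=1 clk=0 w2=1 w0=1 w1=1
  Δ1: clk:0→1
  Δ2: w0:1→0
  Δ3: w3:1→0, w2:1→0
  (3Δ to stable)
t=1 Δ0: w4=0 w3=0 clk=1 w2=0 w0=0 w1=1
  Δ1: clk:1→0
  (1Δ to stable)
t=2 Δ0: w4=0 w3=0 clk=0 w2=0 w0=0 w1=1
  Δ1: clk:0→1
  (1Δ to stable)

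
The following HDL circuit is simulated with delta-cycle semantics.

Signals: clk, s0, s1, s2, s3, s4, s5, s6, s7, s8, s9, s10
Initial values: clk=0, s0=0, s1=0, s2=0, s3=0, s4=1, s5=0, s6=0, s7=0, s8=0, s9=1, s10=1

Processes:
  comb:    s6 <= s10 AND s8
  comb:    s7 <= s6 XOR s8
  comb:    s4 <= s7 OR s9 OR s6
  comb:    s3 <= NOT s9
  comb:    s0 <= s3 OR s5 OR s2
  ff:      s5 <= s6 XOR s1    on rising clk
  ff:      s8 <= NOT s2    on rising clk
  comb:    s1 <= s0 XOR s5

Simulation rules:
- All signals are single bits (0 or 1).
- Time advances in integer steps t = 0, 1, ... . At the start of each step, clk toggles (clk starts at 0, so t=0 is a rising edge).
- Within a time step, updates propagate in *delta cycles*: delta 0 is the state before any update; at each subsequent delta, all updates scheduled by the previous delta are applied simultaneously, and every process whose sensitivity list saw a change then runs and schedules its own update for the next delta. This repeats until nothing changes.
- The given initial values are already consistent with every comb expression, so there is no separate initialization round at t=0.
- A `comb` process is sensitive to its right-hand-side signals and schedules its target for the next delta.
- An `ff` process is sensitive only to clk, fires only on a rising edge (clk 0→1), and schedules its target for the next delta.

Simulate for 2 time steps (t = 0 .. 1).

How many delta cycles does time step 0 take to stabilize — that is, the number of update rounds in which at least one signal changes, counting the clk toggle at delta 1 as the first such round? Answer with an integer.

4

t0.Δ0 s5=0 s7=0 s2=0 s10=1 s8=0 s0=0 s4=1 clk=0 s6=0 s9=1 s3=0 s1=0
t0.Δ1 s5=0 s7=0 s2=0 s10=1 s8=0 s0=0 s4=1 clk=1 s6=0 s9=1 s3=0 s1=0
t0.Δ2 s5=0 s7=0 s2=0 s10=1 s8=1 s0=0 s4=1 clk=1 s6=0 s9=1 s3=0 s1=0
t0.Δ3 s5=0 s7=1 s2=0 s10=1 s8=1 s0=0 s4=1 clk=1 s6=1 s9=1 s3=0 s1=0
t0.Δ4 s5=0 s7=0 s2=0 s10=1 s8=1 s0=0 s4=1 clk=1 s6=1 s9=1 s3=0 s1=0
t1.Δ0 s5=0 s7=0 s2=0 s10=1 s8=1 s0=0 s4=1 clk=1 s6=1 s9=1 s3=0 s1=0
t1.Δ1 s5=0 s7=0 s2=0 s10=1 s8=1 s0=0 s4=1 clk=0 s6=1 s9=1 s3=0 s1=0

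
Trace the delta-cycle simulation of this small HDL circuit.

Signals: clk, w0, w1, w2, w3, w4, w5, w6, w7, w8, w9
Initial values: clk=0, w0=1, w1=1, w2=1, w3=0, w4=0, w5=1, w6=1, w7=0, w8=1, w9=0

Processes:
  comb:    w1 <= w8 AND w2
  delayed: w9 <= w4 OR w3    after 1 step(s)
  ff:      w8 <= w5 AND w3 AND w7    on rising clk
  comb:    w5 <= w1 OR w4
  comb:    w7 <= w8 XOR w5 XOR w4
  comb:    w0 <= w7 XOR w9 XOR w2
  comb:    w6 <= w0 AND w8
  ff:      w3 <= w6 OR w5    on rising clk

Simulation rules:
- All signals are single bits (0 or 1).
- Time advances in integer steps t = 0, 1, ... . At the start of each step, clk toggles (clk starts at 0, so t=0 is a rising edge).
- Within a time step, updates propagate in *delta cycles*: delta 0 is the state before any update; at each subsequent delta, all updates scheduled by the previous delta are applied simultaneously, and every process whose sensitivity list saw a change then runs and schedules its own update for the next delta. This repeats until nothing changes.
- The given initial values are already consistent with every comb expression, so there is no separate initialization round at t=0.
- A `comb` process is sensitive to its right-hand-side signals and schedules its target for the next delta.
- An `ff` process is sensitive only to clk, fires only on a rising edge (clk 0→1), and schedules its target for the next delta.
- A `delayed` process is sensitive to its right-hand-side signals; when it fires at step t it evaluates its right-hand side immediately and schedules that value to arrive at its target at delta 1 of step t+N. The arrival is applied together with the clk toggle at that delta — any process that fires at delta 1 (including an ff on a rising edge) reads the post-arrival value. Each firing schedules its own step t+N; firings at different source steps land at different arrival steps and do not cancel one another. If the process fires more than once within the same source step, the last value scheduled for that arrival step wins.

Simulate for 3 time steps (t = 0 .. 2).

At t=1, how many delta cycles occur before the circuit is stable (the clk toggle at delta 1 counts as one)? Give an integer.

t=0 Δ0: w7=0 w0=1 w3=0 w5=1 w8=1 w1=1 clk=0 w4=0 w2=1 w9=0 w6=1
  Δ1: clk:0→1
  Δ2: w3:0→1, w8:1→0
  Δ3: w7:0→1, w1:1→0, w6:1→0
  Δ4: w0:1→0, w5:1→0
  Δ5: w7:1→0
  Δ6: w0:0→1
  (6Δ to stable)
t=1 Δ0: w7=0 w0=1 w3=1 w5=0 w8=0 w1=0 clk=1 w4=0 w2=1 w9=0 w6=0
  Δ1: clk:1→0, w9:0→1
  Δ2: w0:1→0
  (2Δ to stable)
t=2 Δ0: w7=0 w0=0 w3=1 w5=0 w8=0 w1=0 clk=0 w4=0 w2=1 w9=1 w6=0
  Δ1: clk:0→1
  Δ2: w3:1→0
  (2Δ to stable)

2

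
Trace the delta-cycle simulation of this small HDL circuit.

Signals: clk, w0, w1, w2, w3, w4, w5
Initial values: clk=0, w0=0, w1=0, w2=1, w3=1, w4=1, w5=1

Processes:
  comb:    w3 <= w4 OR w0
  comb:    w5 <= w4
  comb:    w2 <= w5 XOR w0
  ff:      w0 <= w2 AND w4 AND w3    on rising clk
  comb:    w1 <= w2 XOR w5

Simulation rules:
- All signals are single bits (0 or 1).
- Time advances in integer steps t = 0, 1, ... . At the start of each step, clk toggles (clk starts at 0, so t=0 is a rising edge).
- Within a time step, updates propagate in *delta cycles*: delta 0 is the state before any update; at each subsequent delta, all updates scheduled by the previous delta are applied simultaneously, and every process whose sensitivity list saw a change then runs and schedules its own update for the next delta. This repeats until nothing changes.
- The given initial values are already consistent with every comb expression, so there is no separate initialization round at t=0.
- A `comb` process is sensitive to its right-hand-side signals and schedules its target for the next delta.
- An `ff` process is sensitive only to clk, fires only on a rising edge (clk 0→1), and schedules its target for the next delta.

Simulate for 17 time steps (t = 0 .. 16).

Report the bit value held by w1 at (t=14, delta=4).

0

t0.Δ0 w5=1 w4=1 w0=0 w1=0 clk=0 w2=1 w3=1
t0.Δ1 w5=1 w4=1 w0=0 w1=0 clk=1 w2=1 w3=1
t0.Δ2 w5=1 w4=1 w0=1 w1=0 clk=1 w2=1 w3=1
t0.Δ3 w5=1 w4=1 w0=1 w1=0 clk=1 w2=0 w3=1
t0.Δ4 w5=1 w4=1 w0=1 w1=1 clk=1 w2=0 w3=1
t1.Δ0 w5=1 w4=1 w0=1 w1=1 clk=1 w2=0 w3=1
t1.Δ1 w5=1 w4=1 w0=1 w1=1 clk=0 w2=0 w3=1
t2.Δ0 w5=1 w4=1 w0=1 w1=1 clk=0 w2=0 w3=1
t2.Δ1 w5=1 w4=1 w0=1 w1=1 clk=1 w2=0 w3=1
t2.Δ2 w5=1 w4=1 w0=0 w1=1 clk=1 w2=0 w3=1
t2.Δ3 w5=1 w4=1 w0=0 w1=1 clk=1 w2=1 w3=1
t2.Δ4 w5=1 w4=1 w0=0 w1=0 clk=1 w2=1 w3=1
t3.Δ0 w5=1 w4=1 w0=0 w1=0 clk=1 w2=1 w3=1
t3.Δ1 w5=1 w4=1 w0=0 w1=0 clk=0 w2=1 w3=1
t4.Δ0 w5=1 w4=1 w0=0 w1=0 clk=0 w2=1 w3=1
t4.Δ1 w5=1 w4=1 w0=0 w1=0 clk=1 w2=1 w3=1
t4.Δ2 w5=1 w4=1 w0=1 w1=0 clk=1 w2=1 w3=1
t4.Δ3 w5=1 w4=1 w0=1 w1=0 clk=1 w2=0 w3=1
t4.Δ4 w5=1 w4=1 w0=1 w1=1 clk=1 w2=0 w3=1
t5.Δ0 w5=1 w4=1 w0=1 w1=1 clk=1 w2=0 w3=1
t5.Δ1 w5=1 w4=1 w0=1 w1=1 clk=0 w2=0 w3=1
t6.Δ0 w5=1 w4=1 w0=1 w1=1 clk=0 w2=0 w3=1
t6.Δ1 w5=1 w4=1 w0=1 w1=1 clk=1 w2=0 w3=1
t6.Δ2 w5=1 w4=1 w0=0 w1=1 clk=1 w2=0 w3=1
t6.Δ3 w5=1 w4=1 w0=0 w1=1 clk=1 w2=1 w3=1
t6.Δ4 w5=1 w4=1 w0=0 w1=0 clk=1 w2=1 w3=1
t7.Δ0 w5=1 w4=1 w0=0 w1=0 clk=1 w2=1 w3=1
t7.Δ1 w5=1 w4=1 w0=0 w1=0 clk=0 w2=1 w3=1
t8.Δ0 w5=1 w4=1 w0=0 w1=0 clk=0 w2=1 w3=1
t8.Δ1 w5=1 w4=1 w0=0 w1=0 clk=1 w2=1 w3=1
t8.Δ2 w5=1 w4=1 w0=1 w1=0 clk=1 w2=1 w3=1
t8.Δ3 w5=1 w4=1 w0=1 w1=0 clk=1 w2=0 w3=1
t8.Δ4 w5=1 w4=1 w0=1 w1=1 clk=1 w2=0 w3=1
t9.Δ0 w5=1 w4=1 w0=1 w1=1 clk=1 w2=0 w3=1
t9.Δ1 w5=1 w4=1 w0=1 w1=1 clk=0 w2=0 w3=1
t10.Δ0 w5=1 w4=1 w0=1 w1=1 clk=0 w2=0 w3=1
t10.Δ1 w5=1 w4=1 w0=1 w1=1 clk=1 w2=0 w3=1
t10.Δ2 w5=1 w4=1 w0=0 w1=1 clk=1 w2=0 w3=1
t10.Δ3 w5=1 w4=1 w0=0 w1=1 clk=1 w2=1 w3=1
t10.Δ4 w5=1 w4=1 w0=0 w1=0 clk=1 w2=1 w3=1
t11.Δ0 w5=1 w4=1 w0=0 w1=0 clk=1 w2=1 w3=1
t11.Δ1 w5=1 w4=1 w0=0 w1=0 clk=0 w2=1 w3=1
t12.Δ0 w5=1 w4=1 w0=0 w1=0 clk=0 w2=1 w3=1
t12.Δ1 w5=1 w4=1 w0=0 w1=0 clk=1 w2=1 w3=1
t12.Δ2 w5=1 w4=1 w0=1 w1=0 clk=1 w2=1 w3=1
t12.Δ3 w5=1 w4=1 w0=1 w1=0 clk=1 w2=0 w3=1
t12.Δ4 w5=1 w4=1 w0=1 w1=1 clk=1 w2=0 w3=1
t13.Δ0 w5=1 w4=1 w0=1 w1=1 clk=1 w2=0 w3=1
t13.Δ1 w5=1 w4=1 w0=1 w1=1 clk=0 w2=0 w3=1
t14.Δ0 w5=1 w4=1 w0=1 w1=1 clk=0 w2=0 w3=1
t14.Δ1 w5=1 w4=1 w0=1 w1=1 clk=1 w2=0 w3=1
t14.Δ2 w5=1 w4=1 w0=0 w1=1 clk=1 w2=0 w3=1
t14.Δ3 w5=1 w4=1 w0=0 w1=1 clk=1 w2=1 w3=1
t14.Δ4 w5=1 w4=1 w0=0 w1=0 clk=1 w2=1 w3=1
t15.Δ0 w5=1 w4=1 w0=0 w1=0 clk=1 w2=1 w3=1
t15.Δ1 w5=1 w4=1 w0=0 w1=0 clk=0 w2=1 w3=1
t16.Δ0 w5=1 w4=1 w0=0 w1=0 clk=0 w2=1 w3=1
t16.Δ1 w5=1 w4=1 w0=0 w1=0 clk=1 w2=1 w3=1
t16.Δ2 w5=1 w4=1 w0=1 w1=0 clk=1 w2=1 w3=1
t16.Δ3 w5=1 w4=1 w0=1 w1=0 clk=1 w2=0 w3=1
t16.Δ4 w5=1 w4=1 w0=1 w1=1 clk=1 w2=0 w3=1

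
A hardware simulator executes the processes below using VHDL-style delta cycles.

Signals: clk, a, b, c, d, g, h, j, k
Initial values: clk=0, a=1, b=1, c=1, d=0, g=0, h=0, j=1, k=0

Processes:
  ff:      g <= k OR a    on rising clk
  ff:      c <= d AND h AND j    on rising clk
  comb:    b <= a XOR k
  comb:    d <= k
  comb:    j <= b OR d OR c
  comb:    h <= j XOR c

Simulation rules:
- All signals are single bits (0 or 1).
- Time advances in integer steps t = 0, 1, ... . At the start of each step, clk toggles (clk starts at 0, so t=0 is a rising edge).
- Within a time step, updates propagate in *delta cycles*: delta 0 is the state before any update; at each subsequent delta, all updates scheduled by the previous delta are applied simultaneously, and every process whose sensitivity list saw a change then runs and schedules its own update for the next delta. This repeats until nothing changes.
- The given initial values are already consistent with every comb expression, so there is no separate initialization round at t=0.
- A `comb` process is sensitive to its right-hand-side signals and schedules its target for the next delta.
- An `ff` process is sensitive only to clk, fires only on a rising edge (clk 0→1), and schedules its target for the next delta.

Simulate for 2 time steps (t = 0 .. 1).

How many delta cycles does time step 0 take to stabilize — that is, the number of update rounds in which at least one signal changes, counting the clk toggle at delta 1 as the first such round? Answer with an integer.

t=0 Δ0: g=0 j=1 b=1 k=0 h=0 a=1 c=1 d=0 clk=0
  Δ1: clk:0→1
  Δ2: g:0→1, c:1→0
  Δ3: h:0→1
  (3Δ to stable)
t=1 Δ0: g=1 j=1 b=1 k=0 h=1 a=1 c=0 d=0 clk=1
  Δ1: clk:1→0
  (1Δ to stable)

3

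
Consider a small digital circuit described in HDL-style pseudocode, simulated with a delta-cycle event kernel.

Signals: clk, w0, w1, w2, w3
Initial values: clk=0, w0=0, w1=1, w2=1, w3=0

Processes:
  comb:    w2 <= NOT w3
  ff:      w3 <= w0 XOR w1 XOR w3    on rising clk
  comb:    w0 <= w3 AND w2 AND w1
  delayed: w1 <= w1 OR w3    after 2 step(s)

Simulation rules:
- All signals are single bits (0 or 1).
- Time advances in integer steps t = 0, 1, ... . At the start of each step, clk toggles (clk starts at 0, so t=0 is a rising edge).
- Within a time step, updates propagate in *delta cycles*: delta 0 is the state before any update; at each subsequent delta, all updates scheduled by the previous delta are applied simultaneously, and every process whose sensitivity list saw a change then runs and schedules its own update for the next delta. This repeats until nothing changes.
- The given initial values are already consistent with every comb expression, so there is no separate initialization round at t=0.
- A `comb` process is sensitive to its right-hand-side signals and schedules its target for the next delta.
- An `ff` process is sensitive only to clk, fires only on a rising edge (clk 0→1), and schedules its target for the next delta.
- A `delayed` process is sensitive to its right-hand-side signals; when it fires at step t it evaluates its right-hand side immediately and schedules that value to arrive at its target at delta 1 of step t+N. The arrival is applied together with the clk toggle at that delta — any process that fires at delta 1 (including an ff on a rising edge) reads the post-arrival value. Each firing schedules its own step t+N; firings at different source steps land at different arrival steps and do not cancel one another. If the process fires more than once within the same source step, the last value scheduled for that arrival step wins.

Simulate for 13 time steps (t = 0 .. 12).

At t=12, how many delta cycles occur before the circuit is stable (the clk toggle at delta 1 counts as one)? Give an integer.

4

t=0 Δ0: w2=1 w1=1 clk=0 w0=0 w3=0
  Δ1: clk:0→1
  Δ2: w3:0→1
  Δ3: w2:1→0, w0:0→1
  Δ4: w0:1→0
  (4Δ to stable)
t=1 Δ0: w2=0 w1=1 clk=1 w0=0 w3=1
  Δ1: clk:1→0
  (1Δ to stable)
t=2 Δ0: w2=0 w1=1 clk=0 w0=0 w3=1
  Δ1: clk:0→1
  Δ2: w3:1→0
  Δ3: w2:0→1
  (3Δ to stable)
t=3 Δ0: w2=1 w1=1 clk=1 w0=0 w3=0
  Δ1: clk:1→0
  (1Δ to stable)
t=4 Δ0: w2=1 w1=1 clk=0 w0=0 w3=0
  Δ1: clk:0→1
  Δ2: w3:0→1
  Δ3: w2:1→0, w0:0→1
  Δ4: w0:1→0
  (4Δ to stable)
t=5 Δ0: w2=0 w1=1 clk=1 w0=0 w3=1
  Δ1: clk:1→0
  (1Δ to stable)
t=6 Δ0: w2=0 w1=1 clk=0 w0=0 w3=1
  Δ1: clk:0→1
  Δ2: w3:1→0
  Δ3: w2:0→1
  (3Δ to stable)
t=7 Δ0: w2=1 w1=1 clk=1 w0=0 w3=0
  Δ1: clk:1→0
  (1Δ to stable)
t=8 Δ0: w2=1 w1=1 clk=0 w0=0 w3=0
  Δ1: clk:0→1
  Δ2: w3:0→1
  Δ3: w2:1→0, w0:0→1
  Δ4: w0:1→0
  (4Δ to stable)
t=9 Δ0: w2=0 w1=1 clk=1 w0=0 w3=1
  Δ1: clk:1→0
  (1Δ to stable)
t=10 Δ0: w2=0 w1=1 clk=0 w0=0 w3=1
  Δ1: clk:0→1
  Δ2: w3:1→0
  Δ3: w2:0→1
  (3Δ to stable)
t=11 Δ0: w2=1 w1=1 clk=1 w0=0 w3=0
  Δ1: clk:1→0
  (1Δ to stable)
t=12 Δ0: w2=1 w1=1 clk=0 w0=0 w3=0
  Δ1: clk:0→1
  Δ2: w3:0→1
  Δ3: w2:1→0, w0:0→1
  Δ4: w0:1→0
  (4Δ to stable)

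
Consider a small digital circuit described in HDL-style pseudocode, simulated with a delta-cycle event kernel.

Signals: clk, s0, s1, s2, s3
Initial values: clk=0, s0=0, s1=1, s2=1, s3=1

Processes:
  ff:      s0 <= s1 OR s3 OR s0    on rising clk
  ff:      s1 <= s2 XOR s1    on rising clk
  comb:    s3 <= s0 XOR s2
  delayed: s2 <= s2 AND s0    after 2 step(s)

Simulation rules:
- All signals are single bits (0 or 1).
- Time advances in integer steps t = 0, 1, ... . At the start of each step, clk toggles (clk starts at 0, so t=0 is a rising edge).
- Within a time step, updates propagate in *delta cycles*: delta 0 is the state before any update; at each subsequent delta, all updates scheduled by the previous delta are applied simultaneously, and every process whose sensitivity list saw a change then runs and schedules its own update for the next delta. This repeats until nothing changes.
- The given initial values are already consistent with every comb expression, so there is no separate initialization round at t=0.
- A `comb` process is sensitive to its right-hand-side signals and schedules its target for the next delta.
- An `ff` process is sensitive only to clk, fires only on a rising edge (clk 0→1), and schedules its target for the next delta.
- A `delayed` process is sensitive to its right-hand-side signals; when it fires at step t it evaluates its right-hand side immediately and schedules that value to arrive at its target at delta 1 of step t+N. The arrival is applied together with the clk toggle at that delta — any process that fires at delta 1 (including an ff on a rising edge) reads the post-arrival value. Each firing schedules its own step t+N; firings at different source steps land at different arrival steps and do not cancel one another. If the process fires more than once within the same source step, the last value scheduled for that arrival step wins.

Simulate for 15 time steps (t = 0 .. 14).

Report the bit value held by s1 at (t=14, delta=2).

[bits: s1,clk,s3,s0,s2]
t=0: Δ0=10101 Δ1=11101 Δ2=01111 Δ3=01011 | 3Δ
t=1: Δ0=01011 Δ1=00011 | 1Δ
t=2: Δ0=00011 Δ1=01011 Δ2=11011 | 2Δ
t=3: Δ0=11011 Δ1=10011 | 1Δ
t=4: Δ0=10011 Δ1=11011 Δ2=01011 | 2Δ
t=5: Δ0=01011 Δ1=00011 | 1Δ
t=6: Δ0=00011 Δ1=01011 Δ2=11011 | 2Δ
t=7: Δ0=11011 Δ1=10011 | 1Δ
t=8: Δ0=10011 Δ1=11011 Δ2=01011 | 2Δ
t=9: Δ0=01011 Δ1=00011 | 1Δ
t=10: Δ0=00011 Δ1=01011 Δ2=11011 | 2Δ
t=11: Δ0=11011 Δ1=10011 | 1Δ
t=12: Δ0=10011 Δ1=11011 Δ2=01011 | 2Δ
t=13: Δ0=01011 Δ1=00011 | 1Δ
t=14: Δ0=00011 Δ1=01011 Δ2=11011 | 2Δ

1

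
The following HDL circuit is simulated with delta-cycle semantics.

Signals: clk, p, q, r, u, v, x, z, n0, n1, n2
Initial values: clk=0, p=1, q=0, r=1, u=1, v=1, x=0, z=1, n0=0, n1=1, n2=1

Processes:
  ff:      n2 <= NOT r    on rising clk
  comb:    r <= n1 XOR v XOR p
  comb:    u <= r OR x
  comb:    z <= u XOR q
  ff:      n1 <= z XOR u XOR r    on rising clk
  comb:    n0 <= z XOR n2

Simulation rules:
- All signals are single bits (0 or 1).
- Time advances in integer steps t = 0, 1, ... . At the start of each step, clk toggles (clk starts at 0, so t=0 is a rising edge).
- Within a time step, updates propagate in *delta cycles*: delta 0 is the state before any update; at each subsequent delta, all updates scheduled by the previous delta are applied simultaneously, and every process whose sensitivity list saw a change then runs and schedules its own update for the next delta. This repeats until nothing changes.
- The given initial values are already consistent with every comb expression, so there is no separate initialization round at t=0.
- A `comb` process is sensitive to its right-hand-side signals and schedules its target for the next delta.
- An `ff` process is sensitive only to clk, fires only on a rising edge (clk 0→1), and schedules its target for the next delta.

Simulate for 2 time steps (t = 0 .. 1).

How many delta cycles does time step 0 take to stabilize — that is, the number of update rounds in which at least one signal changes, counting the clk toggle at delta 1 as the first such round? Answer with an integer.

3

[bits: clk,n0,n1,u,z,n2,q,v,p,r,x]
t=0: Δ0=00111101110 Δ1=10111101110 Δ2=10111001110 Δ3=11111001110 | 3Δ
t=1: Δ0=11111001110 Δ1=01111001110 | 1Δ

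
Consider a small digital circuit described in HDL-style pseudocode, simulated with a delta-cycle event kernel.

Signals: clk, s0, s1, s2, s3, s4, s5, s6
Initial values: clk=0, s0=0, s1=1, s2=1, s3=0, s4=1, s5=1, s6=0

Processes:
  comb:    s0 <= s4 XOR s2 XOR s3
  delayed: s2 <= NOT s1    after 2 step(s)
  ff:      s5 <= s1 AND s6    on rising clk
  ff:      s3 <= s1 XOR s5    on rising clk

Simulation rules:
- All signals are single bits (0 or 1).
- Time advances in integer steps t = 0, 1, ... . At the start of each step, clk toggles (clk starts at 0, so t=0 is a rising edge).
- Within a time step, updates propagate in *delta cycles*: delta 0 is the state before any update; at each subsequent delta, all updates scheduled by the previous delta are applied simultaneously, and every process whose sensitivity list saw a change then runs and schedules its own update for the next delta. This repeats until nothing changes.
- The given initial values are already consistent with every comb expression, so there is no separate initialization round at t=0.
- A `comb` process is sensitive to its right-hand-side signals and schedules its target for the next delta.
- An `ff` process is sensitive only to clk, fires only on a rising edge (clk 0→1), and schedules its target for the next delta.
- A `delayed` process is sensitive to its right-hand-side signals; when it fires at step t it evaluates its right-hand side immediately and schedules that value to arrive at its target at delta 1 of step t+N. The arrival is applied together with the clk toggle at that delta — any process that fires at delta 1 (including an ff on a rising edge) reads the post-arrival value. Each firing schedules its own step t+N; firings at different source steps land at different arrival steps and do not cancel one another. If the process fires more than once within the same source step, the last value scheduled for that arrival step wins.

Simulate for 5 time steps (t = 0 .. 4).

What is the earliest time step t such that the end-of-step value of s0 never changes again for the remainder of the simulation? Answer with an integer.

t0.Δ0 s1=1 s5=1 s2=1 s0=0 clk=0 s3=0 s4=1 s6=0
t0.Δ1 s1=1 s5=1 s2=1 s0=0 clk=1 s3=0 s4=1 s6=0
t0.Δ2 s1=1 s5=0 s2=1 s0=0 clk=1 s3=0 s4=1 s6=0
t1.Δ0 s1=1 s5=0 s2=1 s0=0 clk=1 s3=0 s4=1 s6=0
t1.Δ1 s1=1 s5=0 s2=1 s0=0 clk=0 s3=0 s4=1 s6=0
t2.Δ0 s1=1 s5=0 s2=1 s0=0 clk=0 s3=0 s4=1 s6=0
t2.Δ1 s1=1 s5=0 s2=1 s0=0 clk=1 s3=0 s4=1 s6=0
t2.Δ2 s1=1 s5=0 s2=1 s0=0 clk=1 s3=1 s4=1 s6=0
t2.Δ3 s1=1 s5=0 s2=1 s0=1 clk=1 s3=1 s4=1 s6=0
t3.Δ0 s1=1 s5=0 s2=1 s0=1 clk=1 s3=1 s4=1 s6=0
t3.Δ1 s1=1 s5=0 s2=1 s0=1 clk=0 s3=1 s4=1 s6=0
t4.Δ0 s1=1 s5=0 s2=1 s0=1 clk=0 s3=1 s4=1 s6=0
t4.Δ1 s1=1 s5=0 s2=1 s0=1 clk=1 s3=1 s4=1 s6=0

2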